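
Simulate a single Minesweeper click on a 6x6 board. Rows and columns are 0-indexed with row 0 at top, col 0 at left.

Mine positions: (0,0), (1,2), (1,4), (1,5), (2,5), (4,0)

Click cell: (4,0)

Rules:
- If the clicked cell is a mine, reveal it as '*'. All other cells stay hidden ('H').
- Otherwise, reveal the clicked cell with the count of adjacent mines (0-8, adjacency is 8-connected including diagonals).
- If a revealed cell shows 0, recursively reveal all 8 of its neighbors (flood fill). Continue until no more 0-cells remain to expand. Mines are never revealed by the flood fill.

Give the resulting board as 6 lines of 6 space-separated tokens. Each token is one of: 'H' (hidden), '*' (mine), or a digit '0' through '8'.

H H H H H H
H H H H H H
H H H H H H
H H H H H H
* H H H H H
H H H H H H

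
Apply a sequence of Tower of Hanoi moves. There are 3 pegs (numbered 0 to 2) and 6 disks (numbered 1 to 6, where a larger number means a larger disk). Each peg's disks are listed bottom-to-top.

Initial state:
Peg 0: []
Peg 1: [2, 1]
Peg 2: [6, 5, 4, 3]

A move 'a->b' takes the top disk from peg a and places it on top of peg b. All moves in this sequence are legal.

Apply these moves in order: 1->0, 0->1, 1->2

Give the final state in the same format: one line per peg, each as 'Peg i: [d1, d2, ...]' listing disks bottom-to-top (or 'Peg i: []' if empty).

Answer: Peg 0: []
Peg 1: [2]
Peg 2: [6, 5, 4, 3, 1]

Derivation:
After move 1 (1->0):
Peg 0: [1]
Peg 1: [2]
Peg 2: [6, 5, 4, 3]

After move 2 (0->1):
Peg 0: []
Peg 1: [2, 1]
Peg 2: [6, 5, 4, 3]

After move 3 (1->2):
Peg 0: []
Peg 1: [2]
Peg 2: [6, 5, 4, 3, 1]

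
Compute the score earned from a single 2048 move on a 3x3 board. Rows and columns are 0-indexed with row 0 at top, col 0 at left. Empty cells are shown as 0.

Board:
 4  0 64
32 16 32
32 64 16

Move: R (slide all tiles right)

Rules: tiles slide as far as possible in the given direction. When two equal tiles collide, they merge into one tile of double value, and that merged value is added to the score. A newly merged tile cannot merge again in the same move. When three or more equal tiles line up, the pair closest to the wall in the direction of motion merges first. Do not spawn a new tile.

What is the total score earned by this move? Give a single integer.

Answer: 0

Derivation:
Slide right:
row 0: [4, 0, 64] -> [0, 4, 64]  score +0 (running 0)
row 1: [32, 16, 32] -> [32, 16, 32]  score +0 (running 0)
row 2: [32, 64, 16] -> [32, 64, 16]  score +0 (running 0)
Board after move:
 0  4 64
32 16 32
32 64 16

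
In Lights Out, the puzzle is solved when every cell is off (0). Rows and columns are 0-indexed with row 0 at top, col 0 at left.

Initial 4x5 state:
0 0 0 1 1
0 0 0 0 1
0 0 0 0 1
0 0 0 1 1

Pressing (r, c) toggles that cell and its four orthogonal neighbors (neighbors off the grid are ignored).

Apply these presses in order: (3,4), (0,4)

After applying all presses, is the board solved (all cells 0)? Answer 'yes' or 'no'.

After press 1 at (3,4):
0 0 0 1 1
0 0 0 0 1
0 0 0 0 0
0 0 0 0 0

After press 2 at (0,4):
0 0 0 0 0
0 0 0 0 0
0 0 0 0 0
0 0 0 0 0

Lights still on: 0

Answer: yes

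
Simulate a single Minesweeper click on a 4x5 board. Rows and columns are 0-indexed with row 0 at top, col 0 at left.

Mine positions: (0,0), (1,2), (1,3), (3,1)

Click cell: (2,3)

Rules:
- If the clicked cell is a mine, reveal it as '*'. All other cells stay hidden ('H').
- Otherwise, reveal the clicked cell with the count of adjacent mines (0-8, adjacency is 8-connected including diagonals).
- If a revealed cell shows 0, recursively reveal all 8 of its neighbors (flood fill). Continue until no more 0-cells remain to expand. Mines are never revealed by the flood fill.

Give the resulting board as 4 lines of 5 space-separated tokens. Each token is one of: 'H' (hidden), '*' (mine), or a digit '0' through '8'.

H H H H H
H H H H H
H H H 2 H
H H H H H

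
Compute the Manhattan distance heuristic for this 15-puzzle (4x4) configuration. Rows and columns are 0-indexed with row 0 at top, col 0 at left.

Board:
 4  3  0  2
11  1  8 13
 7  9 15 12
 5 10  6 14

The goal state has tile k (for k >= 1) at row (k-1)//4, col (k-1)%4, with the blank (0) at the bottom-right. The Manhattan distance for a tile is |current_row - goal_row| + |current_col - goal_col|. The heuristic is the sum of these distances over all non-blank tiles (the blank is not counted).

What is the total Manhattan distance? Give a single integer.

Answer: 30

Derivation:
Tile 4: (0,0)->(0,3) = 3
Tile 3: (0,1)->(0,2) = 1
Tile 2: (0,3)->(0,1) = 2
Tile 11: (1,0)->(2,2) = 3
Tile 1: (1,1)->(0,0) = 2
Tile 8: (1,2)->(1,3) = 1
Tile 13: (1,3)->(3,0) = 5
Tile 7: (2,0)->(1,2) = 3
Tile 9: (2,1)->(2,0) = 1
Tile 15: (2,2)->(3,2) = 1
Tile 12: (2,3)->(2,3) = 0
Tile 5: (3,0)->(1,0) = 2
Tile 10: (3,1)->(2,1) = 1
Tile 6: (3,2)->(1,1) = 3
Tile 14: (3,3)->(3,1) = 2
Sum: 3 + 1 + 2 + 3 + 2 + 1 + 5 + 3 + 1 + 1 + 0 + 2 + 1 + 3 + 2 = 30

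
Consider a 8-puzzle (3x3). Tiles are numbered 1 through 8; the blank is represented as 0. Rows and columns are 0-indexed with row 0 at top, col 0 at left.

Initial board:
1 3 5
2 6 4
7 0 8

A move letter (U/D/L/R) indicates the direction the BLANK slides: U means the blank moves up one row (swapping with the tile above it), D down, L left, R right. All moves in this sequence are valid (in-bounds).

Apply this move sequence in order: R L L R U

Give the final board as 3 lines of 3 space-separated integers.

After move 1 (R):
1 3 5
2 6 4
7 8 0

After move 2 (L):
1 3 5
2 6 4
7 0 8

After move 3 (L):
1 3 5
2 6 4
0 7 8

After move 4 (R):
1 3 5
2 6 4
7 0 8

After move 5 (U):
1 3 5
2 0 4
7 6 8

Answer: 1 3 5
2 0 4
7 6 8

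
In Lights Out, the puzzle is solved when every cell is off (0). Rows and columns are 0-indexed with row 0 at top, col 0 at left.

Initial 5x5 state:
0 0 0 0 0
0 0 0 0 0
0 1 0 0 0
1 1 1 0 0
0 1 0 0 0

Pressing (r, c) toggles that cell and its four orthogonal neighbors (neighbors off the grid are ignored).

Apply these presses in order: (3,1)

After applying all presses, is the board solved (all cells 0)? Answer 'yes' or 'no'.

Answer: yes

Derivation:
After press 1 at (3,1):
0 0 0 0 0
0 0 0 0 0
0 0 0 0 0
0 0 0 0 0
0 0 0 0 0

Lights still on: 0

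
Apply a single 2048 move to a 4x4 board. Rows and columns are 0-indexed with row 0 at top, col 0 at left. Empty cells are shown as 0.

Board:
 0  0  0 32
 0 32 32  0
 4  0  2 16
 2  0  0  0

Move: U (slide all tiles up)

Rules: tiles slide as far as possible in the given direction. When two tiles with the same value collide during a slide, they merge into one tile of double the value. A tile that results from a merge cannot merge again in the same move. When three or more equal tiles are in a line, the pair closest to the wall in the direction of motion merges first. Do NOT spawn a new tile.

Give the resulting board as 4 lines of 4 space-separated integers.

Slide up:
col 0: [0, 0, 4, 2] -> [4, 2, 0, 0]
col 1: [0, 32, 0, 0] -> [32, 0, 0, 0]
col 2: [0, 32, 2, 0] -> [32, 2, 0, 0]
col 3: [32, 0, 16, 0] -> [32, 16, 0, 0]

Answer:  4 32 32 32
 2  0  2 16
 0  0  0  0
 0  0  0  0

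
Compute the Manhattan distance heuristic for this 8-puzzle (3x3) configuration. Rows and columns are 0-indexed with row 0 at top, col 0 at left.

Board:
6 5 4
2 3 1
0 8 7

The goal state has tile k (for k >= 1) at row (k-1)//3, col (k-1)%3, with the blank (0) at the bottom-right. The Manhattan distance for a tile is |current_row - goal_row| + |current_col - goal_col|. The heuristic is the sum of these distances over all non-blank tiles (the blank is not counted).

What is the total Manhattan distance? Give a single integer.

Answer: 16

Derivation:
Tile 6: (0,0)->(1,2) = 3
Tile 5: (0,1)->(1,1) = 1
Tile 4: (0,2)->(1,0) = 3
Tile 2: (1,0)->(0,1) = 2
Tile 3: (1,1)->(0,2) = 2
Tile 1: (1,2)->(0,0) = 3
Tile 8: (2,1)->(2,1) = 0
Tile 7: (2,2)->(2,0) = 2
Sum: 3 + 1 + 3 + 2 + 2 + 3 + 0 + 2 = 16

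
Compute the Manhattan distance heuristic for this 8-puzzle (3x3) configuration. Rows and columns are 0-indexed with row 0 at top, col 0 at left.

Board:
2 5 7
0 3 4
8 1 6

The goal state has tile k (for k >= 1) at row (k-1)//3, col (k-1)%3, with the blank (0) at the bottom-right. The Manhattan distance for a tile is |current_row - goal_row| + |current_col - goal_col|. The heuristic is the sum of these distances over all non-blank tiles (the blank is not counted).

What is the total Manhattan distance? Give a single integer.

Answer: 15

Derivation:
Tile 2: (0,0)->(0,1) = 1
Tile 5: (0,1)->(1,1) = 1
Tile 7: (0,2)->(2,0) = 4
Tile 3: (1,1)->(0,2) = 2
Tile 4: (1,2)->(1,0) = 2
Tile 8: (2,0)->(2,1) = 1
Tile 1: (2,1)->(0,0) = 3
Tile 6: (2,2)->(1,2) = 1
Sum: 1 + 1 + 4 + 2 + 2 + 1 + 3 + 1 = 15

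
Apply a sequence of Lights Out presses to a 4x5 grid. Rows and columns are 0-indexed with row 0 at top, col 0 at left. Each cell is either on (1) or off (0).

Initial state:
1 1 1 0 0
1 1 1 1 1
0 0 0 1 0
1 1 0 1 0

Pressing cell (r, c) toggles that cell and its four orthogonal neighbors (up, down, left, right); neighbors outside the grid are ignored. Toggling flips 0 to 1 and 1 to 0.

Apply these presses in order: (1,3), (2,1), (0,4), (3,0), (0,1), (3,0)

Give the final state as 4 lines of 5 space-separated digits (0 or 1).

Answer: 0 0 0 0 1
1 1 0 0 1
1 1 1 0 0
1 0 0 1 0

Derivation:
After press 1 at (1,3):
1 1 1 1 0
1 1 0 0 0
0 0 0 0 0
1 1 0 1 0

After press 2 at (2,1):
1 1 1 1 0
1 0 0 0 0
1 1 1 0 0
1 0 0 1 0

After press 3 at (0,4):
1 1 1 0 1
1 0 0 0 1
1 1 1 0 0
1 0 0 1 0

After press 4 at (3,0):
1 1 1 0 1
1 0 0 0 1
0 1 1 0 0
0 1 0 1 0

After press 5 at (0,1):
0 0 0 0 1
1 1 0 0 1
0 1 1 0 0
0 1 0 1 0

After press 6 at (3,0):
0 0 0 0 1
1 1 0 0 1
1 1 1 0 0
1 0 0 1 0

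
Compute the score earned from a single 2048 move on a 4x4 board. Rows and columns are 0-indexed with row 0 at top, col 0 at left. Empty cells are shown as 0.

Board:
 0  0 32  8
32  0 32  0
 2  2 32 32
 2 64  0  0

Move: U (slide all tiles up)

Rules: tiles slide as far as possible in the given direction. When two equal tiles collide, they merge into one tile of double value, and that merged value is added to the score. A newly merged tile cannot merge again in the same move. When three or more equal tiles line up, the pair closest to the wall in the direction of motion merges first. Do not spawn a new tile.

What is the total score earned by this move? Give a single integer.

Slide up:
col 0: [0, 32, 2, 2] -> [32, 4, 0, 0]  score +4 (running 4)
col 1: [0, 0, 2, 64] -> [2, 64, 0, 0]  score +0 (running 4)
col 2: [32, 32, 32, 0] -> [64, 32, 0, 0]  score +64 (running 68)
col 3: [8, 0, 32, 0] -> [8, 32, 0, 0]  score +0 (running 68)
Board after move:
32  2 64  8
 4 64 32 32
 0  0  0  0
 0  0  0  0

Answer: 68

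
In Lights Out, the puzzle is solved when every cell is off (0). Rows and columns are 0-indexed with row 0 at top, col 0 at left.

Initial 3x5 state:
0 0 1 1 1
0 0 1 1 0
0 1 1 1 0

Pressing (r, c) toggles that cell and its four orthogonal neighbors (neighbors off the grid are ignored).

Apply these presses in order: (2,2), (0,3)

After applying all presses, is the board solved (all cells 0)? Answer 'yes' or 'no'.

After press 1 at (2,2):
0 0 1 1 1
0 0 0 1 0
0 0 0 0 0

After press 2 at (0,3):
0 0 0 0 0
0 0 0 0 0
0 0 0 0 0

Lights still on: 0

Answer: yes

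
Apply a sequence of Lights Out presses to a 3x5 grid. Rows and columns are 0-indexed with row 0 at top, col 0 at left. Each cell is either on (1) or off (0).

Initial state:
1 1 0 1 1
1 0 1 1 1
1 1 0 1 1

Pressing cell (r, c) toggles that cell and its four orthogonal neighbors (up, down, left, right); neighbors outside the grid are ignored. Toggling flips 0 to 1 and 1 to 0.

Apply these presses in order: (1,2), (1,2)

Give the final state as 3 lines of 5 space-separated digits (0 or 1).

Answer: 1 1 0 1 1
1 0 1 1 1
1 1 0 1 1

Derivation:
After press 1 at (1,2):
1 1 1 1 1
1 1 0 0 1
1 1 1 1 1

After press 2 at (1,2):
1 1 0 1 1
1 0 1 1 1
1 1 0 1 1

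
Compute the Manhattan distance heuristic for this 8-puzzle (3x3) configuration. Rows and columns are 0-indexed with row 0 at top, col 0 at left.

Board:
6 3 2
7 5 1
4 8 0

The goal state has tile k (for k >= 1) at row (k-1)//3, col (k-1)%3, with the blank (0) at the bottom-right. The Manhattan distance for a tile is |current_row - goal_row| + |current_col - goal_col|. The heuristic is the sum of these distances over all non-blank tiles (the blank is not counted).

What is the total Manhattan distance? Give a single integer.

Answer: 10

Derivation:
Tile 6: (0,0)->(1,2) = 3
Tile 3: (0,1)->(0,2) = 1
Tile 2: (0,2)->(0,1) = 1
Tile 7: (1,0)->(2,0) = 1
Tile 5: (1,1)->(1,1) = 0
Tile 1: (1,2)->(0,0) = 3
Tile 4: (2,0)->(1,0) = 1
Tile 8: (2,1)->(2,1) = 0
Sum: 3 + 1 + 1 + 1 + 0 + 3 + 1 + 0 = 10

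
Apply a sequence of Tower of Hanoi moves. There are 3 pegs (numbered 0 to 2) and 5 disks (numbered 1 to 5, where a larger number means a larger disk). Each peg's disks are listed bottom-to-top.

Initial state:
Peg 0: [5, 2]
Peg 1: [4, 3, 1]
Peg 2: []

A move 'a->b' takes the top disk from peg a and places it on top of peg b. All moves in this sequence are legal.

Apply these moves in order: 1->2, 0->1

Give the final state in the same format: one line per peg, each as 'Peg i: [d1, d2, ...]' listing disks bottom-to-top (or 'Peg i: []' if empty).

After move 1 (1->2):
Peg 0: [5, 2]
Peg 1: [4, 3]
Peg 2: [1]

After move 2 (0->1):
Peg 0: [5]
Peg 1: [4, 3, 2]
Peg 2: [1]

Answer: Peg 0: [5]
Peg 1: [4, 3, 2]
Peg 2: [1]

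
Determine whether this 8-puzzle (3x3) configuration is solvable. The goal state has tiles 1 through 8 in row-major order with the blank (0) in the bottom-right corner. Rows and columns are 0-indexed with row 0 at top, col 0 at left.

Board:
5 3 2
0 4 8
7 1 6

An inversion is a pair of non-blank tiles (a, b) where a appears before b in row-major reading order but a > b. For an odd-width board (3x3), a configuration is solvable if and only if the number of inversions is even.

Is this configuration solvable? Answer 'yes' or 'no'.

Inversions (pairs i<j in row-major order where tile[i] > tile[j] > 0): 13
13 is odd, so the puzzle is not solvable.

Answer: no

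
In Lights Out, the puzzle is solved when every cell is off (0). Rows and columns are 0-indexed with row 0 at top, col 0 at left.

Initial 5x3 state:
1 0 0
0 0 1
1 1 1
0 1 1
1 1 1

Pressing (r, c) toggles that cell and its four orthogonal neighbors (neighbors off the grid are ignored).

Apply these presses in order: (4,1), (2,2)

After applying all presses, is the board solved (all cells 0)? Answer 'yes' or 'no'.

After press 1 at (4,1):
1 0 0
0 0 1
1 1 1
0 0 1
0 0 0

After press 2 at (2,2):
1 0 0
0 0 0
1 0 0
0 0 0
0 0 0

Lights still on: 2

Answer: no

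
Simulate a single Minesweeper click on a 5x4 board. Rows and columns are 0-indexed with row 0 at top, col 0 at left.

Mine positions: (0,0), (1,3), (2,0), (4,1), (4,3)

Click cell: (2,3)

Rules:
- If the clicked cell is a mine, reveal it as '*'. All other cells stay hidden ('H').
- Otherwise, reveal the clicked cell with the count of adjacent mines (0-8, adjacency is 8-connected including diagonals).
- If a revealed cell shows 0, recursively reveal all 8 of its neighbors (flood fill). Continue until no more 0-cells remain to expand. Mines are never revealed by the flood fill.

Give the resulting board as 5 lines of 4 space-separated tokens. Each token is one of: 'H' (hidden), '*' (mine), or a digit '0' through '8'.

H H H H
H H H H
H H H 1
H H H H
H H H H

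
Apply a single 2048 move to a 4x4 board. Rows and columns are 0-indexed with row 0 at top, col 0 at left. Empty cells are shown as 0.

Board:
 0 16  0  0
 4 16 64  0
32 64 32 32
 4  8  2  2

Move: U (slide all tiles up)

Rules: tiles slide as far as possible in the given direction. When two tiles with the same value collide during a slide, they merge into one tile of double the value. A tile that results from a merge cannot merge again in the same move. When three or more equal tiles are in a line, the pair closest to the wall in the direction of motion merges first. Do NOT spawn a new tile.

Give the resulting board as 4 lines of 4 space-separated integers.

Slide up:
col 0: [0, 4, 32, 4] -> [4, 32, 4, 0]
col 1: [16, 16, 64, 8] -> [32, 64, 8, 0]
col 2: [0, 64, 32, 2] -> [64, 32, 2, 0]
col 3: [0, 0, 32, 2] -> [32, 2, 0, 0]

Answer:  4 32 64 32
32 64 32  2
 4  8  2  0
 0  0  0  0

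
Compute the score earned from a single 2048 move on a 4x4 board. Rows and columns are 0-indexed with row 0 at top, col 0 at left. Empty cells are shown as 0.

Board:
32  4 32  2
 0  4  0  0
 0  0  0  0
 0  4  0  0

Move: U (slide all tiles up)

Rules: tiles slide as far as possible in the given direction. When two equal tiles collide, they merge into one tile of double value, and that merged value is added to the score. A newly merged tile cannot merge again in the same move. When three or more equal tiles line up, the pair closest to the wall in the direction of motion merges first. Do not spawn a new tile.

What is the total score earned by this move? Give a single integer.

Slide up:
col 0: [32, 0, 0, 0] -> [32, 0, 0, 0]  score +0 (running 0)
col 1: [4, 4, 0, 4] -> [8, 4, 0, 0]  score +8 (running 8)
col 2: [32, 0, 0, 0] -> [32, 0, 0, 0]  score +0 (running 8)
col 3: [2, 0, 0, 0] -> [2, 0, 0, 0]  score +0 (running 8)
Board after move:
32  8 32  2
 0  4  0  0
 0  0  0  0
 0  0  0  0

Answer: 8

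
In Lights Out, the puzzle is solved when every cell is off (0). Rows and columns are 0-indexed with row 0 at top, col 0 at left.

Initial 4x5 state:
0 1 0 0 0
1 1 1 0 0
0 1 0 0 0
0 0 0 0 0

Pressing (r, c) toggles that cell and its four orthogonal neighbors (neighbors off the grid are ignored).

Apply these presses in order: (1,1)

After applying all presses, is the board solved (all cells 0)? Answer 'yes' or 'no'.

Answer: yes

Derivation:
After press 1 at (1,1):
0 0 0 0 0
0 0 0 0 0
0 0 0 0 0
0 0 0 0 0

Lights still on: 0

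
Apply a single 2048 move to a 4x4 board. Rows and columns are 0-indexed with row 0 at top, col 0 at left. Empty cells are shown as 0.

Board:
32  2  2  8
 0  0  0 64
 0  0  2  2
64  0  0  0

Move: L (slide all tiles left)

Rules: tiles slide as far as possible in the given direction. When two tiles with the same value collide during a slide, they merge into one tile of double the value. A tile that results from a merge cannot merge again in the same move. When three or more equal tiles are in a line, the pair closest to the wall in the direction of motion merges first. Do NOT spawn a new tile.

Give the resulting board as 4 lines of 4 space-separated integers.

Answer: 32  4  8  0
64  0  0  0
 4  0  0  0
64  0  0  0

Derivation:
Slide left:
row 0: [32, 2, 2, 8] -> [32, 4, 8, 0]
row 1: [0, 0, 0, 64] -> [64, 0, 0, 0]
row 2: [0, 0, 2, 2] -> [4, 0, 0, 0]
row 3: [64, 0, 0, 0] -> [64, 0, 0, 0]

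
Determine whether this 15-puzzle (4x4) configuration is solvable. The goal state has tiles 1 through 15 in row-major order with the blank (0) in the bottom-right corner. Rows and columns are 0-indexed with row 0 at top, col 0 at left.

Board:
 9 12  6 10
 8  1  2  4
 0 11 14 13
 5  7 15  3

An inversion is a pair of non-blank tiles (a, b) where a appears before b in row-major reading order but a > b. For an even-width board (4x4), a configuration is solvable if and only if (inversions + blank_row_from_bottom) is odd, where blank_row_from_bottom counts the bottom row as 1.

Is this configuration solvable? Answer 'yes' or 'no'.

Inversions: 50
Blank is in row 2 (0-indexed from top), which is row 2 counting from the bottom (bottom = 1).
50 + 2 = 52, which is even, so the puzzle is not solvable.

Answer: no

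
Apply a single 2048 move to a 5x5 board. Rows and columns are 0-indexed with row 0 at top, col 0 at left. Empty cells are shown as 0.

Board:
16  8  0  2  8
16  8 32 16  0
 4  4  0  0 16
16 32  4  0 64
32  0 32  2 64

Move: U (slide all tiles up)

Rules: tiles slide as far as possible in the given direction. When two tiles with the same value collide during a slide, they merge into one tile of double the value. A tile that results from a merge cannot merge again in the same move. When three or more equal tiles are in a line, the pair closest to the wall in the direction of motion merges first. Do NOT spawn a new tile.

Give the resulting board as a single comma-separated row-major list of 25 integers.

Slide up:
col 0: [16, 16, 4, 16, 32] -> [32, 4, 16, 32, 0]
col 1: [8, 8, 4, 32, 0] -> [16, 4, 32, 0, 0]
col 2: [0, 32, 0, 4, 32] -> [32, 4, 32, 0, 0]
col 3: [2, 16, 0, 0, 2] -> [2, 16, 2, 0, 0]
col 4: [8, 0, 16, 64, 64] -> [8, 16, 128, 0, 0]

Answer: 32, 16, 32, 2, 8, 4, 4, 4, 16, 16, 16, 32, 32, 2, 128, 32, 0, 0, 0, 0, 0, 0, 0, 0, 0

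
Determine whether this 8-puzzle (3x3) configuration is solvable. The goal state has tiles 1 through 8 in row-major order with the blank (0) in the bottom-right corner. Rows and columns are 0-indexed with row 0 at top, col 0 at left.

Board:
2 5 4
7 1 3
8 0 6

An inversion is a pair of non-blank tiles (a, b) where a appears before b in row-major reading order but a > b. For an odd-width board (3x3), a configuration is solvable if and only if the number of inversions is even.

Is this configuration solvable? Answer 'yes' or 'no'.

Answer: yes

Derivation:
Inversions (pairs i<j in row-major order where tile[i] > tile[j] > 0): 10
10 is even, so the puzzle is solvable.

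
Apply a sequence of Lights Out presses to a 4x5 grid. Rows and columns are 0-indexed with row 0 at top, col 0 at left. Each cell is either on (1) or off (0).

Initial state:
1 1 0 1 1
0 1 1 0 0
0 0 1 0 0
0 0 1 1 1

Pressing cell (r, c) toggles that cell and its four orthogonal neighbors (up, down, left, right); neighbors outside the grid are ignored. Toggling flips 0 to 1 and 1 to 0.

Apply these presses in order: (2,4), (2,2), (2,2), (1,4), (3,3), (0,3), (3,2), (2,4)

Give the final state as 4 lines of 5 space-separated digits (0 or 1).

Answer: 1 1 1 0 1
0 1 1 0 1
0 0 0 1 1
0 1 1 1 0

Derivation:
After press 1 at (2,4):
1 1 0 1 1
0 1 1 0 1
0 0 1 1 1
0 0 1 1 0

After press 2 at (2,2):
1 1 0 1 1
0 1 0 0 1
0 1 0 0 1
0 0 0 1 0

After press 3 at (2,2):
1 1 0 1 1
0 1 1 0 1
0 0 1 1 1
0 0 1 1 0

After press 4 at (1,4):
1 1 0 1 0
0 1 1 1 0
0 0 1 1 0
0 0 1 1 0

After press 5 at (3,3):
1 1 0 1 0
0 1 1 1 0
0 0 1 0 0
0 0 0 0 1

After press 6 at (0,3):
1 1 1 0 1
0 1 1 0 0
0 0 1 0 0
0 0 0 0 1

After press 7 at (3,2):
1 1 1 0 1
0 1 1 0 0
0 0 0 0 0
0 1 1 1 1

After press 8 at (2,4):
1 1 1 0 1
0 1 1 0 1
0 0 0 1 1
0 1 1 1 0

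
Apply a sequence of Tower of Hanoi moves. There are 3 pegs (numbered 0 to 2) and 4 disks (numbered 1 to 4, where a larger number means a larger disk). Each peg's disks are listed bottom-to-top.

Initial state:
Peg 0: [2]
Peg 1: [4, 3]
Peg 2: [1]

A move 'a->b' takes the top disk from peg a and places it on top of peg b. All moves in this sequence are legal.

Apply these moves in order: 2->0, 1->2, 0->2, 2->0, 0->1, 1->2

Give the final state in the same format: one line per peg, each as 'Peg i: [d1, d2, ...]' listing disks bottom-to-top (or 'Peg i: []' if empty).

Answer: Peg 0: [2]
Peg 1: [4]
Peg 2: [3, 1]

Derivation:
After move 1 (2->0):
Peg 0: [2, 1]
Peg 1: [4, 3]
Peg 2: []

After move 2 (1->2):
Peg 0: [2, 1]
Peg 1: [4]
Peg 2: [3]

After move 3 (0->2):
Peg 0: [2]
Peg 1: [4]
Peg 2: [3, 1]

After move 4 (2->0):
Peg 0: [2, 1]
Peg 1: [4]
Peg 2: [3]

After move 5 (0->1):
Peg 0: [2]
Peg 1: [4, 1]
Peg 2: [3]

After move 6 (1->2):
Peg 0: [2]
Peg 1: [4]
Peg 2: [3, 1]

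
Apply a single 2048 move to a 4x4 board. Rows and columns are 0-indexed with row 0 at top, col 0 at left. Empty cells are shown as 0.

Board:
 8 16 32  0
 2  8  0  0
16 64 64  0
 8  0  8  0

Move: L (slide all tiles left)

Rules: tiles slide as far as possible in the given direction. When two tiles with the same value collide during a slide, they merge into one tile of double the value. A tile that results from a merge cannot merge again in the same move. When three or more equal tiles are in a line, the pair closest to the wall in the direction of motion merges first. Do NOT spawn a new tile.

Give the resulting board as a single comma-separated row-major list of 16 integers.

Slide left:
row 0: [8, 16, 32, 0] -> [8, 16, 32, 0]
row 1: [2, 8, 0, 0] -> [2, 8, 0, 0]
row 2: [16, 64, 64, 0] -> [16, 128, 0, 0]
row 3: [8, 0, 8, 0] -> [16, 0, 0, 0]

Answer: 8, 16, 32, 0, 2, 8, 0, 0, 16, 128, 0, 0, 16, 0, 0, 0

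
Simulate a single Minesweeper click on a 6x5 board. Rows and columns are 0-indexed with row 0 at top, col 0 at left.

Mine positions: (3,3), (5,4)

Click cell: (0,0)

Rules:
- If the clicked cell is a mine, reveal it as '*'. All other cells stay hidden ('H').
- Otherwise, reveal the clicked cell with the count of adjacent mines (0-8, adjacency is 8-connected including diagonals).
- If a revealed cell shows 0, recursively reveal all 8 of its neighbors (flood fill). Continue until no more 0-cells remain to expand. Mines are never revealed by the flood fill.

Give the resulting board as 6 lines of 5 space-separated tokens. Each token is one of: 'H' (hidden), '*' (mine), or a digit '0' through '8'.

0 0 0 0 0
0 0 0 0 0
0 0 1 1 1
0 0 1 H H
0 0 1 2 H
0 0 0 1 H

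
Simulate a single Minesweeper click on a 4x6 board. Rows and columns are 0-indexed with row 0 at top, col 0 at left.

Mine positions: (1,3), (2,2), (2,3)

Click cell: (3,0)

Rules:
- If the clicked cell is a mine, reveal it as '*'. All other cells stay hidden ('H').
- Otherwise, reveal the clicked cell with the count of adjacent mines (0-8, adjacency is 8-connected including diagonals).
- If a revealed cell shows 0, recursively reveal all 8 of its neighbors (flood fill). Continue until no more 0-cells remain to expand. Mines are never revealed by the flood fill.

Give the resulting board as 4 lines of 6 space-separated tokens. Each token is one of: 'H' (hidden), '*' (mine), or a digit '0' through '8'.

0 0 1 H H H
0 1 3 H H H
0 1 H H H H
0 1 H H H H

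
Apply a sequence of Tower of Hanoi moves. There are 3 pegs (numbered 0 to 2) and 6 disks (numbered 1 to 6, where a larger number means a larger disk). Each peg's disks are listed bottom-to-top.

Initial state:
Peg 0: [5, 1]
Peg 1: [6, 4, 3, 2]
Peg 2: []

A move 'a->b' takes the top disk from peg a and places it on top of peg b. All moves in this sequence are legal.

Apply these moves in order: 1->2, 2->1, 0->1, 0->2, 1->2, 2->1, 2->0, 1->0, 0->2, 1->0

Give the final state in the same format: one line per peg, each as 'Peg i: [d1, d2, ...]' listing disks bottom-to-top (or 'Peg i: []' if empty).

After move 1 (1->2):
Peg 0: [5, 1]
Peg 1: [6, 4, 3]
Peg 2: [2]

After move 2 (2->1):
Peg 0: [5, 1]
Peg 1: [6, 4, 3, 2]
Peg 2: []

After move 3 (0->1):
Peg 0: [5]
Peg 1: [6, 4, 3, 2, 1]
Peg 2: []

After move 4 (0->2):
Peg 0: []
Peg 1: [6, 4, 3, 2, 1]
Peg 2: [5]

After move 5 (1->2):
Peg 0: []
Peg 1: [6, 4, 3, 2]
Peg 2: [5, 1]

After move 6 (2->1):
Peg 0: []
Peg 1: [6, 4, 3, 2, 1]
Peg 2: [5]

After move 7 (2->0):
Peg 0: [5]
Peg 1: [6, 4, 3, 2, 1]
Peg 2: []

After move 8 (1->0):
Peg 0: [5, 1]
Peg 1: [6, 4, 3, 2]
Peg 2: []

After move 9 (0->2):
Peg 0: [5]
Peg 1: [6, 4, 3, 2]
Peg 2: [1]

After move 10 (1->0):
Peg 0: [5, 2]
Peg 1: [6, 4, 3]
Peg 2: [1]

Answer: Peg 0: [5, 2]
Peg 1: [6, 4, 3]
Peg 2: [1]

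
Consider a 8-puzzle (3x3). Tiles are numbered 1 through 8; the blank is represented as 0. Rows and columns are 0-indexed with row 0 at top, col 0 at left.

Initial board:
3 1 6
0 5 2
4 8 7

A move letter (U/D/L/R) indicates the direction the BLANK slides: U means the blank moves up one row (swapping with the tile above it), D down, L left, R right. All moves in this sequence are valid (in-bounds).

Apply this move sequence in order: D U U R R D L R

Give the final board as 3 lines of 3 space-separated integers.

After move 1 (D):
3 1 6
4 5 2
0 8 7

After move 2 (U):
3 1 6
0 5 2
4 8 7

After move 3 (U):
0 1 6
3 5 2
4 8 7

After move 4 (R):
1 0 6
3 5 2
4 8 7

After move 5 (R):
1 6 0
3 5 2
4 8 7

After move 6 (D):
1 6 2
3 5 0
4 8 7

After move 7 (L):
1 6 2
3 0 5
4 8 7

After move 8 (R):
1 6 2
3 5 0
4 8 7

Answer: 1 6 2
3 5 0
4 8 7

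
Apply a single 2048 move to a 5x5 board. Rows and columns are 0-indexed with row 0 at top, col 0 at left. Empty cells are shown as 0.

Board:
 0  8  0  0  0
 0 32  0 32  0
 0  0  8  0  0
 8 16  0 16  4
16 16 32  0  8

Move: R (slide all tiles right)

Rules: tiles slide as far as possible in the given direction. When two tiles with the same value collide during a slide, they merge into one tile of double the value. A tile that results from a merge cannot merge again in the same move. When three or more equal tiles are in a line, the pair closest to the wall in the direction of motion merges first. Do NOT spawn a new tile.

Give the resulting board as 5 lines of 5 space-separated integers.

Slide right:
row 0: [0, 8, 0, 0, 0] -> [0, 0, 0, 0, 8]
row 1: [0, 32, 0, 32, 0] -> [0, 0, 0, 0, 64]
row 2: [0, 0, 8, 0, 0] -> [0, 0, 0, 0, 8]
row 3: [8, 16, 0, 16, 4] -> [0, 0, 8, 32, 4]
row 4: [16, 16, 32, 0, 8] -> [0, 0, 32, 32, 8]

Answer:  0  0  0  0  8
 0  0  0  0 64
 0  0  0  0  8
 0  0  8 32  4
 0  0 32 32  8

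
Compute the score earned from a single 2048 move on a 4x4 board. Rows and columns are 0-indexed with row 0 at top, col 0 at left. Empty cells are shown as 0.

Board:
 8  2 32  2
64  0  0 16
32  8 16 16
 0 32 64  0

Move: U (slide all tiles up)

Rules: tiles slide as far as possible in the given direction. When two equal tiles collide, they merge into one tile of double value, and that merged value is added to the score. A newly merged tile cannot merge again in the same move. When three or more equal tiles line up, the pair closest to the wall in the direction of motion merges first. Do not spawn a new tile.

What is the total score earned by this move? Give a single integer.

Answer: 32

Derivation:
Slide up:
col 0: [8, 64, 32, 0] -> [8, 64, 32, 0]  score +0 (running 0)
col 1: [2, 0, 8, 32] -> [2, 8, 32, 0]  score +0 (running 0)
col 2: [32, 0, 16, 64] -> [32, 16, 64, 0]  score +0 (running 0)
col 3: [2, 16, 16, 0] -> [2, 32, 0, 0]  score +32 (running 32)
Board after move:
 8  2 32  2
64  8 16 32
32 32 64  0
 0  0  0  0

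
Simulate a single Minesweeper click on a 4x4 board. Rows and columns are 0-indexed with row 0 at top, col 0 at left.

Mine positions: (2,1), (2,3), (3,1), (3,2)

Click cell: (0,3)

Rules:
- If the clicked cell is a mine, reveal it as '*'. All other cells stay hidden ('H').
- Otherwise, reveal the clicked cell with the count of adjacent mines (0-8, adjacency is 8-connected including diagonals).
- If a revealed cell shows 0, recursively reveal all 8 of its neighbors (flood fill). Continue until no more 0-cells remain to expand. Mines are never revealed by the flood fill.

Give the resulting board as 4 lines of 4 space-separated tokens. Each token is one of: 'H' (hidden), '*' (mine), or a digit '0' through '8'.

0 0 0 0
1 1 2 1
H H H H
H H H H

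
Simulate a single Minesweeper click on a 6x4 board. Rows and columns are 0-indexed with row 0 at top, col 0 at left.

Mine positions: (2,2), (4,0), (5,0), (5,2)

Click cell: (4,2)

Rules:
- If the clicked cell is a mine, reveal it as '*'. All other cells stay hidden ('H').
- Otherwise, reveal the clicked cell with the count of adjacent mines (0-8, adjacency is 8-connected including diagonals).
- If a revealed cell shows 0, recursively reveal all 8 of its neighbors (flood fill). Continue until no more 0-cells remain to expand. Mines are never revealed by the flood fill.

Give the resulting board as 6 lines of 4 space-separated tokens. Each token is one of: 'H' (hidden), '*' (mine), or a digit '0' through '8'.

H H H H
H H H H
H H H H
H H H H
H H 1 H
H H H H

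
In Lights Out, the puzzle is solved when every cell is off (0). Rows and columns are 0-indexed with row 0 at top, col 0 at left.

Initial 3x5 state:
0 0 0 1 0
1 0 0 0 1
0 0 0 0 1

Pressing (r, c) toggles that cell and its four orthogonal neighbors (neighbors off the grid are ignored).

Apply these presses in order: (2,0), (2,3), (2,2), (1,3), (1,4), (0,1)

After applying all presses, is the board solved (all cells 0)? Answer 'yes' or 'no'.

After press 1 at (2,0):
0 0 0 1 0
0 0 0 0 1
1 1 0 0 1

After press 2 at (2,3):
0 0 0 1 0
0 0 0 1 1
1 1 1 1 0

After press 3 at (2,2):
0 0 0 1 0
0 0 1 1 1
1 0 0 0 0

After press 4 at (1,3):
0 0 0 0 0
0 0 0 0 0
1 0 0 1 0

After press 5 at (1,4):
0 0 0 0 1
0 0 0 1 1
1 0 0 1 1

After press 6 at (0,1):
1 1 1 0 1
0 1 0 1 1
1 0 0 1 1

Lights still on: 10

Answer: no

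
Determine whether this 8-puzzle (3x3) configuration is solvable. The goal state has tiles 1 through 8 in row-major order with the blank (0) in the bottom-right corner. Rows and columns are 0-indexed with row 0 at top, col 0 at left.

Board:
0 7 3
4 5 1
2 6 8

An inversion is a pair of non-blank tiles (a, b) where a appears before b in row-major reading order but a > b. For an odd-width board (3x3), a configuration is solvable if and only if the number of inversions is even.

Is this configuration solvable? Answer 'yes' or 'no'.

Inversions (pairs i<j in row-major order where tile[i] > tile[j] > 0): 12
12 is even, so the puzzle is solvable.

Answer: yes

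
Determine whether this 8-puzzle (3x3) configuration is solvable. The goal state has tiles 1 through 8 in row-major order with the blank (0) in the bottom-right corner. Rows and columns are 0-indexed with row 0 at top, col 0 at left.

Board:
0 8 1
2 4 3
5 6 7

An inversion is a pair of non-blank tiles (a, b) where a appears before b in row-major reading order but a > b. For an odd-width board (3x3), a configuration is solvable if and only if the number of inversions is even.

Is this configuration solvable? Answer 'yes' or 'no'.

Answer: yes

Derivation:
Inversions (pairs i<j in row-major order where tile[i] > tile[j] > 0): 8
8 is even, so the puzzle is solvable.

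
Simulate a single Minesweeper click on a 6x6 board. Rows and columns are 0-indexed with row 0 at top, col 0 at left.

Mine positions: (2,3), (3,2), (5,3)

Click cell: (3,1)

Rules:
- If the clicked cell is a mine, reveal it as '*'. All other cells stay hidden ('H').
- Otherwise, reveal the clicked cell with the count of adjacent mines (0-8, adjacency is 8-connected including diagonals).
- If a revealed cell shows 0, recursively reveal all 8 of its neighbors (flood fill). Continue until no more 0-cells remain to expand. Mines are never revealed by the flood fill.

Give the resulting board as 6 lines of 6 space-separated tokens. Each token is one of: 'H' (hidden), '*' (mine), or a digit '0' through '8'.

H H H H H H
H H H H H H
H H H H H H
H 1 H H H H
H H H H H H
H H H H H H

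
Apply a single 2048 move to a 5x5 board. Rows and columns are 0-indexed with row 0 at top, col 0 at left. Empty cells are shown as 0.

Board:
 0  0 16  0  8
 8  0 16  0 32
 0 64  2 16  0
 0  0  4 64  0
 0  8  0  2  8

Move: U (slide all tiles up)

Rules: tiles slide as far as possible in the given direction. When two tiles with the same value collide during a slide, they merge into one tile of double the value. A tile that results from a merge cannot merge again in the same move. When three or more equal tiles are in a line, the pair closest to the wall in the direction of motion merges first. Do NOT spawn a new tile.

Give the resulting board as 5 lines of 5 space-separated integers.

Slide up:
col 0: [0, 8, 0, 0, 0] -> [8, 0, 0, 0, 0]
col 1: [0, 0, 64, 0, 8] -> [64, 8, 0, 0, 0]
col 2: [16, 16, 2, 4, 0] -> [32, 2, 4, 0, 0]
col 3: [0, 0, 16, 64, 2] -> [16, 64, 2, 0, 0]
col 4: [8, 32, 0, 0, 8] -> [8, 32, 8, 0, 0]

Answer:  8 64 32 16  8
 0  8  2 64 32
 0  0  4  2  8
 0  0  0  0  0
 0  0  0  0  0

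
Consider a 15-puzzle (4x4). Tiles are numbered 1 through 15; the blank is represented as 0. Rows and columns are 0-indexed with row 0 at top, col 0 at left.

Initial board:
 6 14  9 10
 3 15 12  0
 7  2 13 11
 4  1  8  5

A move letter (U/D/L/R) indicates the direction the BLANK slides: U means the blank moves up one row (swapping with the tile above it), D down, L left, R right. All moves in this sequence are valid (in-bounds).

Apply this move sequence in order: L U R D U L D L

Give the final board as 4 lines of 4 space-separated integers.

After move 1 (L):
 6 14  9 10
 3 15  0 12
 7  2 13 11
 4  1  8  5

After move 2 (U):
 6 14  0 10
 3 15  9 12
 7  2 13 11
 4  1  8  5

After move 3 (R):
 6 14 10  0
 3 15  9 12
 7  2 13 11
 4  1  8  5

After move 4 (D):
 6 14 10 12
 3 15  9  0
 7  2 13 11
 4  1  8  5

After move 5 (U):
 6 14 10  0
 3 15  9 12
 7  2 13 11
 4  1  8  5

After move 6 (L):
 6 14  0 10
 3 15  9 12
 7  2 13 11
 4  1  8  5

After move 7 (D):
 6 14  9 10
 3 15  0 12
 7  2 13 11
 4  1  8  5

After move 8 (L):
 6 14  9 10
 3  0 15 12
 7  2 13 11
 4  1  8  5

Answer:  6 14  9 10
 3  0 15 12
 7  2 13 11
 4  1  8  5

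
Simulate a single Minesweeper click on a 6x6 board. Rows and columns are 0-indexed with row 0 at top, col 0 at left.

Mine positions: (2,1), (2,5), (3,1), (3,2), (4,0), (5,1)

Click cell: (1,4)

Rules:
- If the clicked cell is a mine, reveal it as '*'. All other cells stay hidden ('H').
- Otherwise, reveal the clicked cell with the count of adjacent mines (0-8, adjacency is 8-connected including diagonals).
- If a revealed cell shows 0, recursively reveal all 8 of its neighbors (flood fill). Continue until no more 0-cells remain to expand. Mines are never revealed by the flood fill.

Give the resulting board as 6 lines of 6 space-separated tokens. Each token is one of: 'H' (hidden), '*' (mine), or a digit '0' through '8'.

H H H H H H
H H H H 1 H
H H H H H H
H H H H H H
H H H H H H
H H H H H H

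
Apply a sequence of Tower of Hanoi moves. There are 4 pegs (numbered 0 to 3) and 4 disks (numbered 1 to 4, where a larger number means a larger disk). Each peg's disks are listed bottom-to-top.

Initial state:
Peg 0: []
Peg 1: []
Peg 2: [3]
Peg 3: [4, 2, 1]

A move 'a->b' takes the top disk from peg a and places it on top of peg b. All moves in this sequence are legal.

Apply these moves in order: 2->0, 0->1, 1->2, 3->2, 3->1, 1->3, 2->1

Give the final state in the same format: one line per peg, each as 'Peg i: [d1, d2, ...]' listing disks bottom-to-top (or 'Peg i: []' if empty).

Answer: Peg 0: []
Peg 1: [1]
Peg 2: [3]
Peg 3: [4, 2]

Derivation:
After move 1 (2->0):
Peg 0: [3]
Peg 1: []
Peg 2: []
Peg 3: [4, 2, 1]

After move 2 (0->1):
Peg 0: []
Peg 1: [3]
Peg 2: []
Peg 3: [4, 2, 1]

After move 3 (1->2):
Peg 0: []
Peg 1: []
Peg 2: [3]
Peg 3: [4, 2, 1]

After move 4 (3->2):
Peg 0: []
Peg 1: []
Peg 2: [3, 1]
Peg 3: [4, 2]

After move 5 (3->1):
Peg 0: []
Peg 1: [2]
Peg 2: [3, 1]
Peg 3: [4]

After move 6 (1->3):
Peg 0: []
Peg 1: []
Peg 2: [3, 1]
Peg 3: [4, 2]

After move 7 (2->1):
Peg 0: []
Peg 1: [1]
Peg 2: [3]
Peg 3: [4, 2]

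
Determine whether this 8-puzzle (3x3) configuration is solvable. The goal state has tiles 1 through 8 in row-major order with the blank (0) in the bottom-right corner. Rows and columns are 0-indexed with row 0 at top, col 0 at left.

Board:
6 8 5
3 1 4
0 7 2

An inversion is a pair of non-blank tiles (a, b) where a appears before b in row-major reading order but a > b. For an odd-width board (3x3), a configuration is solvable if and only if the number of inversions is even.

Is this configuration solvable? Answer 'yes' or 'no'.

Answer: no

Derivation:
Inversions (pairs i<j in row-major order where tile[i] > tile[j] > 0): 19
19 is odd, so the puzzle is not solvable.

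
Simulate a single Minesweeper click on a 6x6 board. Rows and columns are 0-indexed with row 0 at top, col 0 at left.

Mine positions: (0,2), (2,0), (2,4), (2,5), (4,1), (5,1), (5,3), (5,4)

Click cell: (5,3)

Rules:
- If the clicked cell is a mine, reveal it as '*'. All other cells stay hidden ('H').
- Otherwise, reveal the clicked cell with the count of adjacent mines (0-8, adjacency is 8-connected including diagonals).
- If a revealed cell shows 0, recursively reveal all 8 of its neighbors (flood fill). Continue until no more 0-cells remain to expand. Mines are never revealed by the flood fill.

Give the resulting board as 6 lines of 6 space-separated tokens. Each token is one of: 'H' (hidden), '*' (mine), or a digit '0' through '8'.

H H H H H H
H H H H H H
H H H H H H
H H H H H H
H H H H H H
H H H * H H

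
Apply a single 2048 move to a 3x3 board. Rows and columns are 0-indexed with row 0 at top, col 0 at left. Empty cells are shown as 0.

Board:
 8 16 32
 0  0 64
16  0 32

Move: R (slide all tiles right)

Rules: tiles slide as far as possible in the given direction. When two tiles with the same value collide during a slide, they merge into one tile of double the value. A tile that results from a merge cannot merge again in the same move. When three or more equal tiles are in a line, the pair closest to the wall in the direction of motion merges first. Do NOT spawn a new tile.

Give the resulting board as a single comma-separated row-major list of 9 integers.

Answer: 8, 16, 32, 0, 0, 64, 0, 16, 32

Derivation:
Slide right:
row 0: [8, 16, 32] -> [8, 16, 32]
row 1: [0, 0, 64] -> [0, 0, 64]
row 2: [16, 0, 32] -> [0, 16, 32]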